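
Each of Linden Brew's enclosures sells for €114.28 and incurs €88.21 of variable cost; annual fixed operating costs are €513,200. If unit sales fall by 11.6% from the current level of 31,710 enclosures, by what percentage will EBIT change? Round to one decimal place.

-30.6%

Contribution at this volume is 31,710 × €26.07 = €826,679.70.
Subtracting fixed costs: EBIT = €826,679.70 − €513,200 = €313,479.70.
DOL = contribution ÷ EBIT = €826,679.70 ÷ €313,479.70 = 2.6371.
%ΔEBIT = DOL × %ΔSales = 2.6371 × -11.6% = -30.6%.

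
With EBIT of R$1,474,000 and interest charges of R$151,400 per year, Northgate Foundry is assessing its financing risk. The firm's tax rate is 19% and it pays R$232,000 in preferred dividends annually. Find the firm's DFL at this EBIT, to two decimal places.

1.42

Annual interest charges come to R$151,400.00.
Preferred dividends grossed up pre-tax: R$232,000 / (1 − 0.19) = R$286,419.75.
DFL = EBIT ÷ [EBIT − I − D_p/(1−t)] = R$1,474,000 ÷ [R$1,474,000 − R$151,400.00 − R$286,419.75] = R$1,474,000 ÷ R$1,036,180.25 = 1.4225.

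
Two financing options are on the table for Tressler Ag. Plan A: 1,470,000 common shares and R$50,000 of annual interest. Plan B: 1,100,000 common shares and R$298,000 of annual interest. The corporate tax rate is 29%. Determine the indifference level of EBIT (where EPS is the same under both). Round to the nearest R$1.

R$1,035,297

Set EPS_A = EPS_B: (EBIT − R$50,000)(1 − 0.29) ÷ 1,470,000 = (EBIT − R$298,000)(1 − 0.29) ÷ 1,100,000.
Cancelling (1 − t) and cross-multiplying: 1,100,000·(EBIT − 50,000) = 1,470,000·(EBIT − 298,000).
Solving, EBIT = (298,000·1,470,000 − 50,000·1,100,000) / (1,470,000 − 1,100,000) = 383,060,000,000 / 370,000 = 1,035,297.30.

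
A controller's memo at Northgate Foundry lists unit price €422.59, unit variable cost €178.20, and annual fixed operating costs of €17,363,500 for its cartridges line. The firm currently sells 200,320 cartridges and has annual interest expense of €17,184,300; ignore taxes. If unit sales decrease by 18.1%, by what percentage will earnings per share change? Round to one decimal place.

-61.5%

At 200,320 units, contribution = 200,320 × €244.39 = €48,956,204.80.
EBIT = €48,956,204.80 − €17,363,500 = €31,592,704.80.
After interest of €17,184,300.00, pre-tax earnings = €14,408,404.80.
DCL = total CM / (EBIT − I) = €48,956,204.80 / €14,408,404.80 = 3.3978.
EPS therefore changes by 3.3978 × (-18.1%) = -61.5%.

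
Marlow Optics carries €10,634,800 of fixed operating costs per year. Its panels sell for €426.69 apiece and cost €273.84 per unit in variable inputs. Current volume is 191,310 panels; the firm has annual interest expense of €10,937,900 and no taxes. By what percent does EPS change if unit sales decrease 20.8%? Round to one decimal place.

-79.3%

At 191,310 units, contribution = 191,310 × €152.85 = €29,241,733.50.
Operating income = contribution − fixed costs = €29,241,733.50 − €10,634,800 = €18,606,933.50.
Interest = €10,937,900.00, so EBIT − I = €7,669,033.50.
Degree of combined leverage = contribution ÷ (EBIT − I) = €29,241,733.50 ÷ €7,669,033.50 = 3.8130.
%ΔEPS = DCL × %ΔSales = 3.8130 × -20.8% = -79.3%.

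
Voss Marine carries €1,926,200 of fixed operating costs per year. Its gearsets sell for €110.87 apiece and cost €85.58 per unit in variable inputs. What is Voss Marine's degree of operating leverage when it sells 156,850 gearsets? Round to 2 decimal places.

Total contribution margin = 156,850 × €25.29 = €3,966,736.50.
EBIT = €3,966,736.50 − €1,926,200 = €2,040,536.50.
So DOL = total CM / EBIT = €3,966,736.50 / €2,040,536.50 = 1.9440.

1.94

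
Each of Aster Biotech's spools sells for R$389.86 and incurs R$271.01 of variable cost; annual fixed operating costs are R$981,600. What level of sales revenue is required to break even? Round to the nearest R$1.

Contribution margin per unit = R$389.86 − R$271.01 = R$118.85, a CM ratio of R$118.85 ÷ R$389.86 = 0.3049.
Break-even revenue = fixed costs × price ÷ CM = R$981,600 × R$389.86 ÷ R$118.85 = R$3,219,912.

R$3,219,912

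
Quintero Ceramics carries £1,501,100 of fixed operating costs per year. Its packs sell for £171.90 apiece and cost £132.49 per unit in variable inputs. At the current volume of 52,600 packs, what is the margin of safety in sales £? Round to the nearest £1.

£2,494,386

Each unit contributes £171.90 − £132.49 = £39.41. Break-even units = £1,501,100 ÷ £39.41 = 38,089.32; break-even revenue = 38,089.32 × £171.90 = £6,547,553.67.
Actual sales revenue = 52,600 × £171.90 = £9,041,940.00.
Margin of safety = £9,041,940.00 − £6,547,553.67 = £2,494,386.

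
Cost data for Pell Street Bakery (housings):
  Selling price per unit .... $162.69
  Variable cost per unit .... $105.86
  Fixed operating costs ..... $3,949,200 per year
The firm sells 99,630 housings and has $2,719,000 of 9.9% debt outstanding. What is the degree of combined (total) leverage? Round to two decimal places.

3.92

Total contribution margin = 99,630 × $56.83 = $5,661,972.90.
Operating income = contribution − fixed costs = $5,661,972.90 − $3,949,200 = $1,712,772.90. Interest = $269,181.00, so EBIT − I = $1,443,591.90.
Degree of total leverage = total CM / (EBIT − interest) = $5,661,972.90 / $1,443,591.90 = 3.9221.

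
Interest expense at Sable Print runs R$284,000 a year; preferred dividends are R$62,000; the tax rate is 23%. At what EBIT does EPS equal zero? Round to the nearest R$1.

R$364,519

Preferred dividends are paid after tax, so their pre-tax equivalent is R$62,000 ÷ (1 − 0.23) = R$80,519.48.
EPS = 0 when EBIT covers interest plus the pre-tax preferred burden: R$284,000 + R$80,519.48 = R$364,519.48.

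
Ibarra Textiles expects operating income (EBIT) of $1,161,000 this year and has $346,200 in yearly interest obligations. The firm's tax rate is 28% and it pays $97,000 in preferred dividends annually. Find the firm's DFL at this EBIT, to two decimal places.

Annual interest charges come to $346,200.00.
Preferred dividends grossed up pre-tax: $97,000 / (1 − 0.28) = $134,722.22.
DFL = EBIT ÷ [EBIT − I − D_p/(1−t)] = $1,161,000 ÷ [$1,161,000 − $346,200.00 − $134,722.22] = $1,161,000 ÷ $680,077.78 = 1.7072.

1.71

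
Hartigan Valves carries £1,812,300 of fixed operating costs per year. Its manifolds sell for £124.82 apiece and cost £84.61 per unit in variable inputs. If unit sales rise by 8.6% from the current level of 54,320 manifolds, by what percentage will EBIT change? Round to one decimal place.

Contribution at this volume is 54,320 × £40.21 = £2,184,207.20.
EBIT = £2,184,207.20 − £1,812,300 = £371,907.20.
Degree of operating leverage = £2,184,207.20 / £371,907.20 = 5.8730.
%ΔEBIT = DOL × %ΔSales = 5.8730 × +8.6% = +50.5%.

+50.5%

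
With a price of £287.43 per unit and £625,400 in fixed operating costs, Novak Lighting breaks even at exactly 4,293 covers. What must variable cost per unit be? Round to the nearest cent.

£141.75

Contribution per unit must be FC / Q = £625,400 / 4,293 = £145.6790.
Variable cost per unit = £287.43 − £145.6790 = £141.75.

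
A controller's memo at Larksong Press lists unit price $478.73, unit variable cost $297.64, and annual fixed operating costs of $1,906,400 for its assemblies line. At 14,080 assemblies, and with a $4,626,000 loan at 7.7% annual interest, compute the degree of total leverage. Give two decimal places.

8.88

Total contribution margin = 14,080 × $181.09 = $2,549,747.20.
Operating income = contribution − fixed costs = $2,549,747.20 − $1,906,400 = $643,347.20. Interest = $356,202.00, so EBIT − I = $287,145.20.
Degree of total leverage = total CM / (EBIT − interest) = $2,549,747.20 / $287,145.20 = 8.8796.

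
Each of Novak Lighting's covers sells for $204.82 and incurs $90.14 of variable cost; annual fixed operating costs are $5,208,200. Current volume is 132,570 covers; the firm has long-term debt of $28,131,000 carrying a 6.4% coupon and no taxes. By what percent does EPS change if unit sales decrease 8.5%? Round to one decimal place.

-15.8%

Total contribution margin = 132,570 × $114.68 = $15,203,127.60.
Subtracting fixed costs: EBIT = $15,203,127.60 − $5,208,200 = $9,994,927.60.
Interest = $1,800,384.00, so EBIT − I = $8,194,543.60.
DCL = total CM / (EBIT − I) = $15,203,127.60 / $8,194,543.60 = 1.8553.
EPS therefore changes by 1.8553 × (-8.5%) = -15.8%.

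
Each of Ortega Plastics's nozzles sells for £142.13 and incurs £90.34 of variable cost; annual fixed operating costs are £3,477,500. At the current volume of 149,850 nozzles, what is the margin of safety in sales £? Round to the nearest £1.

Each unit contributes £142.13 − £90.34 = £51.79. Break-even units = £3,477,500 ÷ £51.79 = 67,146.17; break-even revenue = 67,146.17 × £142.13 = £9,543,484.75.
Current sales = 149,850 × £142.13 = £21,298,180.50.
Margin of safety = £21,298,180.50 − £9,543,484.75 = £11,754,696.

£11,754,696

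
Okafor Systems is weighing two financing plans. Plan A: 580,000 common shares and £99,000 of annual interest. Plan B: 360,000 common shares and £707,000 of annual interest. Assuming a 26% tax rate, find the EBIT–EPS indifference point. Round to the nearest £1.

At indifference, (EBIT − 99,000)(1 − t)/580,000 = (EBIT − 707,000)(1 − t)/360,000.
The (1 − t) factor cancels: (EBIT − 99,000) × 360,000 = (EBIT − 707,000) × 580,000.
Solving, EBIT = (707,000·580,000 − 99,000·360,000) / (580,000 − 360,000) = 374,420,000,000 / 220,000 = 1,701,909.09.

£1,701,909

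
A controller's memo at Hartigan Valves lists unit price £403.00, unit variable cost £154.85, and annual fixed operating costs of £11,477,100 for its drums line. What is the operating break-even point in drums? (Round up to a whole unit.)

46,251 drums

Each unit contributes £403.00 − £154.85 = £248.15.
Break-even volume = fixed costs ÷ CM per unit = £11,477,100 ÷ £248.15 = 46,250.65, so 46,251 drums.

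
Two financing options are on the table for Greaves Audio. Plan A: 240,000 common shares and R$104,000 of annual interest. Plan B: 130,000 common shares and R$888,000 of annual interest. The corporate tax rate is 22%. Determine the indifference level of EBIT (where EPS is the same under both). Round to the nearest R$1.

R$1,814,545

At indifference, (EBIT − 104,000)(1 − t)/240,000 = (EBIT − 888,000)(1 − t)/130,000.
The (1 − t) factor cancels: (EBIT − 104,000) × 130,000 = (EBIT − 888,000) × 240,000.
EBIT × (240,000 − 130,000) = 888,000 × 240,000 − 104,000 × 130,000 = 199,600,000,000, so EBIT = 199,600,000,000 ÷ 110,000 = 1,814,545.45.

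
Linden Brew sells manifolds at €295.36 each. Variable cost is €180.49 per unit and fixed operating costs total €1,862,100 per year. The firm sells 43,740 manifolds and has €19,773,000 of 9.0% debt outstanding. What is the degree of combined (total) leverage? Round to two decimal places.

3.63

At 43,740 units, contribution = 43,740 × €114.87 = €5,024,413.80.
EBIT = €5,024,413.80 − €1,862,100 = €3,162,313.80. Interest = €1,779,570.00, so EBIT − I = €1,382,743.80.
DCL = contribution ÷ (EBIT − I) = €5,024,413.80 ÷ €1,382,743.80 = 3.6337.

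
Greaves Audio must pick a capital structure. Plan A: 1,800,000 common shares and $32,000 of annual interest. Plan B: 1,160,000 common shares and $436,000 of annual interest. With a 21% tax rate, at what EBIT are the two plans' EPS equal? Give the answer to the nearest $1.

$1,168,250

Set EPS_A = EPS_B: (EBIT − $32,000)(1 − 0.21) ÷ 1,800,000 = (EBIT − $436,000)(1 − 0.21) ÷ 1,160,000.
Cancelling (1 − t) and cross-multiplying: 1,160,000·(EBIT − 32,000) = 1,800,000·(EBIT − 436,000).
Solving, EBIT = (436,000·1,800,000 − 32,000·1,160,000) / (1,800,000 − 1,160,000) = 747,680,000,000 / 640,000 = 1,168,250.00.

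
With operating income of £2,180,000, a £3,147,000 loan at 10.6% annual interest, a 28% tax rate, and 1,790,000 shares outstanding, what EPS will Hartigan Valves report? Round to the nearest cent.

£0.74

Interest = £333,582.00, so EBT = £2,180,000 − £333,582.00 = £1,846,418.00.
After tax at 28%: net income = £1,846,418.00 × 0.72 = £1,329,420.96.
EPS = £1,329,420.96 ÷ 1,790,000 = £0.74.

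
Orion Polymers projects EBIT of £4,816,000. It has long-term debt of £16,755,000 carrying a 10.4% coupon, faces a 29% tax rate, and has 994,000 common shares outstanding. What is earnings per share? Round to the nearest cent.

Interest = £1,742,520.00, so EBT = £4,816,000 − £1,742,520.00 = £3,073,480.00.
Net income = £3,073,480.00 × (1 − 0.29) = £2,182,170.80.
Per share: £2,182,170.80 / 994,000 shares = £2.20.

£2.20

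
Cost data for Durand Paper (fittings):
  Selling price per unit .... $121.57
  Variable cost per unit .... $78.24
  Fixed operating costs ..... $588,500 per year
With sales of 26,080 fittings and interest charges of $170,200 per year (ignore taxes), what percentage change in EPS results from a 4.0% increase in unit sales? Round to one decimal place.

Total contribution margin = 26,080 × $43.33 = $1,130,046.40.
Operating income = contribution − fixed costs = $1,130,046.40 − $588,500 = $541,546.40.
Interest = $170,200.00, so EBIT − I = $371,346.40.
DCL = total CM / (EBIT − I) = $1,130,046.40 / $371,346.40 = 3.0431.
EPS therefore changes by 3.0431 × (+4.0%) = +12.2%.

+12.2%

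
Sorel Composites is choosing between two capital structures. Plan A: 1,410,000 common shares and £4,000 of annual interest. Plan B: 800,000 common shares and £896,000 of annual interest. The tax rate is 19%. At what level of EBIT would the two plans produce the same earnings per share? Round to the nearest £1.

£2,065,836

At indifference, (EBIT − 4,000)(1 − t)/1,410,000 = (EBIT − 896,000)(1 − t)/800,000.
The (1 − t) factor cancels: (EBIT − 4,000) × 800,000 = (EBIT − 896,000) × 1,410,000.
EBIT × (1,410,000 − 800,000) = 896,000 × 1,410,000 − 4,000 × 800,000 = 1,260,160,000,000, so EBIT = 1,260,160,000,000 ÷ 610,000 = 2,065,836.07.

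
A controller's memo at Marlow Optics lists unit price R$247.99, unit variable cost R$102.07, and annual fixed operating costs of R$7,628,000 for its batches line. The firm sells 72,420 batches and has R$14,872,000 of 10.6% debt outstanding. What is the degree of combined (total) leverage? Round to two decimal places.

Total contribution margin = 72,420 × R$145.92 = R$10,567,526.40.
Operating income = contribution − fixed costs = R$10,567,526.40 − R$7,628,000 = R$2,939,526.40. Interest = R$1,576,432.00, so EBIT − I = R$1,363,094.40.
Degree of total leverage = total CM / (EBIT − interest) = R$10,567,526.40 / R$1,363,094.40 = 7.7526.

7.75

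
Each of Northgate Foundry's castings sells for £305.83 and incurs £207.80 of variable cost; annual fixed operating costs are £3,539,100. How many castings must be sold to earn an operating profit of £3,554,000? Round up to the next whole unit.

Unit CM = price − variable cost = £305.83 − £207.80 = £98.03.
Need Q such that Q × £98.03 − £3,539,100 = £3,554,000, i.e. Q = £7,093,100 / £98.03 = 72,356.42 → 72,357.

72,357 castings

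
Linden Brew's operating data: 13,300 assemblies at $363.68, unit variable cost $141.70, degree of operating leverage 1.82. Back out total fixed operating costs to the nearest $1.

Contribution at this volume is 13,300 × $221.98 = $2,952,334.00.
DOL = contribution / EBIT, so EBIT = $2,952,334.00 / 1.82 = $1,622,161.54.
And FC = contribution − EBIT = $2,952,334.00 − $1,622,161.54 = $1,330,172.

$1,330,172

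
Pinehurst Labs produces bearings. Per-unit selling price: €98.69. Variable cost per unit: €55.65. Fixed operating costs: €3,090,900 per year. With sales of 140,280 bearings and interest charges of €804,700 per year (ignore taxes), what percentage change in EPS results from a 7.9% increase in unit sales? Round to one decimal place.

At 140,280 units, contribution = 140,280 × €43.04 = €6,037,651.20.
Subtracting fixed costs: EBIT = €6,037,651.20 − €3,090,900 = €2,946,751.20.
After interest of €804,700.00, pre-tax earnings = €2,142,051.20.
Degree of combined leverage = contribution ÷ (EBIT − I) = €6,037,651.20 ÷ €2,142,051.20 = 2.8186.
EPS therefore changes by 2.8186 × (+7.9%) = +22.3%.

+22.3%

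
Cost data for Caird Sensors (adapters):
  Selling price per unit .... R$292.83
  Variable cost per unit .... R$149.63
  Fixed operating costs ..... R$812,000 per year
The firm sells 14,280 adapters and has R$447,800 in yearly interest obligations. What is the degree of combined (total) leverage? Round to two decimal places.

2.60

Contribution at this volume is 14,280 × R$143.20 = R$2,044,896.00.
Operating income = contribution − fixed costs = R$2,044,896.00 − R$812,000 = R$1,232,896.00. Interest = R$447,800.00.
DOL = R$2,044,896.00 ÷ R$1,232,896.00 = 1.6586; DFL = R$1,232,896.00 ÷ R$785,096.00 = 1.5704.
Combined leverage = 1.6586 × 1.5704 = 2.6047.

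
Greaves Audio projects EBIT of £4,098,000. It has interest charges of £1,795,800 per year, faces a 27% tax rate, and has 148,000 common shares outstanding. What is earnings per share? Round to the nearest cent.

£11.36

Interest = £1,795,800.00, so EBT = £4,098,000 − £1,795,800.00 = £2,302,200.00.
Net income = £2,302,200.00 × (1 − 0.27) = £1,680,606.00.
Per share: £1,680,606.00 / 148,000 shares = £11.36.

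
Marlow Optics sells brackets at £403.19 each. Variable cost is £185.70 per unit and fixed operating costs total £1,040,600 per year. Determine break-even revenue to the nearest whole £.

£1,929,098

Contribution margin per unit = £403.19 − £185.70 = £217.49, a CM ratio of £217.49 ÷ £403.19 = 0.5394.
Break-even revenue = fixed costs × price ÷ CM = £1,040,600 × £403.19 ÷ £217.49 = £1,929,098.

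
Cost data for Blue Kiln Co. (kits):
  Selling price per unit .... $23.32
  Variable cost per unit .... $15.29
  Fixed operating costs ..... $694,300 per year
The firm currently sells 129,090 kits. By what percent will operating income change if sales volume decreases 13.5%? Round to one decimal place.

-40.9%

Contribution at this volume is 129,090 × $8.03 = $1,036,592.70.
EBIT = $1,036,592.70 − $694,300 = $342,292.70.
So DOL = total CM / EBIT = $1,036,592.70 / $342,292.70 = 3.0284.
Operating income changes by 3.0284 × -13.5% = -40.9%.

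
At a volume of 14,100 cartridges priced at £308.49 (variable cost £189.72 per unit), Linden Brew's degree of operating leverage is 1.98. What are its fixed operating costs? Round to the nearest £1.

At 14,100 units, contribution = 14,100 × £118.77 = £1,674,657.00.
Since DOL = CM ÷ EBIT, EBIT = £1,674,657.00 ÷ 1.98 = £845,786.36.
Fixed costs = CM − EBIT = £1,674,657.00 − £845,786.36 = £828,871.

£828,871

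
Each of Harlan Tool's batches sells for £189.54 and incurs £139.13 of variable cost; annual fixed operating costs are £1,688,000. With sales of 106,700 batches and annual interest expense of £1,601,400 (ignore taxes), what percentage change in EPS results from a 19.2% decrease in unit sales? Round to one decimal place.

-49.4%

At 106,700 units, contribution = 106,700 × £50.41 = £5,378,747.00.
Operating income = contribution − fixed costs = £5,378,747.00 − £1,688,000 = £3,690,747.00.
Interest = £1,601,400.00, so EBIT − I = £2,089,347.00.
DCL = total CM / (EBIT − I) = £5,378,747.00 / £2,089,347.00 = 2.5744.
EPS therefore changes by 2.5744 × (-19.2%) = -49.4%.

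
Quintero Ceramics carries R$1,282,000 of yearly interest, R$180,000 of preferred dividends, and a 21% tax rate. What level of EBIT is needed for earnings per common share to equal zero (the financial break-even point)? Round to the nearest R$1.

R$1,509,848

Grossing the preferred dividend up to pre-tax terms: R$180,000 / (1 − 0.21) = R$227,848.10.
EPS = 0 when EBIT covers interest plus the pre-tax preferred burden: R$1,282,000 + R$227,848.10 = R$1,509,848.10.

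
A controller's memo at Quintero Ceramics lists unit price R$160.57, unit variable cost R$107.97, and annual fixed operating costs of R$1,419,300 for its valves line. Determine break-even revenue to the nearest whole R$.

R$4,332,643

Contribution margin per unit = R$160.57 − R$107.97 = R$52.60, a CM ratio of R$52.60 ÷ R$160.57 = 0.3276.
Break-even revenue = fixed costs × price ÷ CM = R$1,419,300 × R$160.57 ÷ R$52.60 = R$4,332,643.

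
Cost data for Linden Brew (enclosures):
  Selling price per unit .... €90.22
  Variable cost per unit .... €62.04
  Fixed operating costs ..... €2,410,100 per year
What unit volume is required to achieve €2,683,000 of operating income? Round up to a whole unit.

Contribution margin per unit = €90.22 − €62.04 = €28.18.
Units = (FC + target) / CM = (€2,410,100 + €2,683,000) / €28.18 = 180,734.56, so 180,735 enclosures.

180,735 enclosures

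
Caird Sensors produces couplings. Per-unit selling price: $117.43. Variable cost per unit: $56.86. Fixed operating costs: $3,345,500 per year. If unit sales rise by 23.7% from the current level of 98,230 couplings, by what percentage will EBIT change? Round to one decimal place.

Total contribution margin = 98,230 × $60.57 = $5,949,791.10.
EBIT = $5,949,791.10 − $3,345,500 = $2,604,291.10.
DOL = contribution ÷ EBIT = $5,949,791.10 ÷ $2,604,291.10 = 2.2846.
Operating income changes by 2.2846 × +23.7% = +54.1%.

+54.1%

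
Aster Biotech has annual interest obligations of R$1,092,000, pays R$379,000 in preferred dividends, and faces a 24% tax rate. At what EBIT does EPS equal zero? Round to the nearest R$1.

Preferred dividends are paid after tax, so their pre-tax equivalent is R$379,000 ÷ (1 − 0.24) = R$498,684.21.
EPS = 0 when EBIT covers interest plus the pre-tax preferred burden: R$1,092,000 + R$498,684.21 = R$1,590,684.21.

R$1,590,684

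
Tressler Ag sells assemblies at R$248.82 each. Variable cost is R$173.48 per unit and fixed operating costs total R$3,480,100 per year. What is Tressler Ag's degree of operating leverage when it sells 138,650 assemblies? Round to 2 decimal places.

Total contribution margin = 138,650 × R$75.34 = R$10,445,891.00.
Subtracting fixed costs: EBIT = R$10,445,891.00 − R$3,480,100 = R$6,965,791.00.
Degree of operating leverage = R$10,445,891.00 / R$6,965,791.00 = 1.4996.

1.50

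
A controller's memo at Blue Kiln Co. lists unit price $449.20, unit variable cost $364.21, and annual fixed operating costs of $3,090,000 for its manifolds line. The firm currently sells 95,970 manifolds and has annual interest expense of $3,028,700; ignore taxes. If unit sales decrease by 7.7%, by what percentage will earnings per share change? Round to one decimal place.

-30.8%

Contribution at this volume is 95,970 × $84.99 = $8,156,490.30.
Subtracting fixed costs: EBIT = $8,156,490.30 − $3,090,000 = $5,066,490.30.
Interest = $3,028,700.00, so EBIT − I = $2,037,790.30.
DCL = total CM / (EBIT − I) = $8,156,490.30 / $2,037,790.30 = 4.0026.
EPS therefore changes by 4.0026 × (-7.7%) = -30.8%.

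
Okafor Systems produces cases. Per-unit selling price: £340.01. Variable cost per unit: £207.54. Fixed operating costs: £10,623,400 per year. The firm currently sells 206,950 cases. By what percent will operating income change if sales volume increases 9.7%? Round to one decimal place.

At 206,950 units, contribution = 206,950 × £132.47 = £27,414,666.50.
Subtracting fixed costs: EBIT = £27,414,666.50 − £10,623,400 = £16,791,266.50.
Degree of operating leverage = £27,414,666.50 / £16,791,266.50 = 1.6327.
Operating income changes by 1.6327 × +9.7% = +15.8%.

+15.8%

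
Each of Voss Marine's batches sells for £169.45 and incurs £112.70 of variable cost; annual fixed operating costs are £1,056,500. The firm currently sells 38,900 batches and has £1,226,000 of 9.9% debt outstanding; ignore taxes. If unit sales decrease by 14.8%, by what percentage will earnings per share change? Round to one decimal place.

At 38,900 units, contribution = 38,900 × £56.75 = £2,207,575.00.
EBIT = £2,207,575.00 − £1,056,500 = £1,151,075.00.
After interest of £121,374.00, pre-tax earnings = £1,029,701.00.
Degree of combined leverage = contribution ÷ (EBIT − I) = £2,207,575.00 ÷ £1,029,701.00 = 2.1439.
%ΔEPS = DCL × %ΔSales = 2.1439 × -14.8% = -31.7%.

-31.7%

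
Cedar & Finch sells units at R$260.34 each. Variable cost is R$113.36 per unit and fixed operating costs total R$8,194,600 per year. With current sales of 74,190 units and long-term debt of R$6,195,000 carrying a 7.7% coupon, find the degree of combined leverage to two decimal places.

4.88

Total contribution margin = 74,190 × R$146.98 = R$10,904,446.20.
Operating income = contribution − fixed costs = R$10,904,446.20 − R$8,194,600 = R$2,709,846.20. Interest = R$477,015.00, so EBIT − I = R$2,232,831.20.
Degree of total leverage = total CM / (EBIT − interest) = R$10,904,446.20 / R$2,232,831.20 = 4.8837.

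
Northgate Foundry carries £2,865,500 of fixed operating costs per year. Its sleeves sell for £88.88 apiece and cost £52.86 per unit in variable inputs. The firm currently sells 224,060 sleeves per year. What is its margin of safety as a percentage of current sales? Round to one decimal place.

64.5%

Unit CM = price − variable cost = £88.88 − £52.86 = £36.02. Break-even units = £2,865,500 ÷ £36.02 = 79,553.03; break-even revenue = 79,553.03 × £88.88 = £7,070,672.96.
Actual sales revenue = 224,060 × £88.88 = £19,914,452.80.
Margin of safety = (£19,914,452.80 − £7,070,672.96) ÷ £19,914,452.80 = 64.5%.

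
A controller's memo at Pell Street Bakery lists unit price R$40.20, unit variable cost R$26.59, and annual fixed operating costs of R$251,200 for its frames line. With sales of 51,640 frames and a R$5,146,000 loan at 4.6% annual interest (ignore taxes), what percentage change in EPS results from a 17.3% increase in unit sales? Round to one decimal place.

+56.6%

Total contribution margin = 51,640 × R$13.61 = R$702,820.40.
EBIT = R$702,820.40 − R$251,200 = R$451,620.40.
After interest of R$236,716.00, pre-tax earnings = R$214,904.40.
DCL = total CM / (EBIT − I) = R$702,820.40 / R$214,904.40 = 3.2704.
EPS therefore changes by 3.2704 × (+17.3%) = +56.6%.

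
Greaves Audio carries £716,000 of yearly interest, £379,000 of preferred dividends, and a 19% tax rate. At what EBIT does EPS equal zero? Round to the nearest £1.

£1,183,901

Grossing the preferred dividend up to pre-tax terms: £379,000 / (1 − 0.19) = £467,901.23.
Financial break-even EBIT = interest + D_p ÷ (1 − t) = £716,000 + £467,901.23 = £1,183,901.23.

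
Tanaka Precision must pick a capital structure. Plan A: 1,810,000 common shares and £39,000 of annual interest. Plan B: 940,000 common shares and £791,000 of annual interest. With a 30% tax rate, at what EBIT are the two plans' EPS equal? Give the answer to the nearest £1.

£1,603,506

At indifference, (EBIT − 39,000)(1 − t)/1,810,000 = (EBIT − 791,000)(1 − t)/940,000.
Cancelling (1 − t) and cross-multiplying: 940,000·(EBIT − 39,000) = 1,810,000·(EBIT − 791,000).
EBIT × (1,810,000 − 940,000) = 791,000 × 1,810,000 − 39,000 × 940,000 = 1,395,050,000,000, so EBIT = 1,395,050,000,000 ÷ 870,000 = 1,603,505.75.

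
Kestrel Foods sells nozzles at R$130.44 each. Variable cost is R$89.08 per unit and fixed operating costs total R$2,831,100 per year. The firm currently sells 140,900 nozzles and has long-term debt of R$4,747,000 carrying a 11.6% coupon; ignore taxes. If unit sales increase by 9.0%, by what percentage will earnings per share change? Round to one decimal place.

At 140,900 units, contribution = 140,900 × R$41.36 = R$5,827,624.00.
Operating income = contribution − fixed costs = R$5,827,624.00 − R$2,831,100 = R$2,996,524.00.
Interest = R$550,652.00, so EBIT − I = R$2,445,872.00.
Degree of combined leverage = contribution ÷ (EBIT − I) = R$5,827,624.00 ÷ R$2,445,872.00 = 2.3826.
EPS therefore changes by 2.3826 × (+9.0%) = +21.4%.

+21.4%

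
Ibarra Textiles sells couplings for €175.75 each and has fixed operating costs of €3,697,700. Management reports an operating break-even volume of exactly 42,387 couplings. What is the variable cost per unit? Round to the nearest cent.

At break-even, FC = Q × (P − VC), so P − VC = €3,697,700 ÷ 42,387 = €87.2367.
Hence VC = price − CM = €175.75 − €87.2367 = €88.51.

€88.51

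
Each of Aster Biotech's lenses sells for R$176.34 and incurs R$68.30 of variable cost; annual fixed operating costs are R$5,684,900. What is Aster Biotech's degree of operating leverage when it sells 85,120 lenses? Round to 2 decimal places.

At 85,120 units, contribution = 85,120 × R$108.04 = R$9,196,364.80.
Operating income = contribution − fixed costs = R$9,196,364.80 − R$5,684,900 = R$3,511,464.80.
DOL = contribution ÷ EBIT = R$9,196,364.80 ÷ R$3,511,464.80 = 2.6190.

2.62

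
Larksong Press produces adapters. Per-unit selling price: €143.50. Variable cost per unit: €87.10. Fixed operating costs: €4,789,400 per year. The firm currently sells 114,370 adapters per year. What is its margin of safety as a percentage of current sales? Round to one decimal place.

25.8%

Unit CM = price − variable cost = €143.50 − €87.10 = €56.40. Break-even units = €4,789,400 ÷ €56.40 = 84,918.44; break-even revenue = 84,918.44 × €143.50 = €12,185,796.10.
Current sales = 114,370 × €143.50 = €16,412,095.00.
Margin of safety = (€16,412,095.00 − €12,185,796.10) ÷ €16,412,095.00 = 25.8%.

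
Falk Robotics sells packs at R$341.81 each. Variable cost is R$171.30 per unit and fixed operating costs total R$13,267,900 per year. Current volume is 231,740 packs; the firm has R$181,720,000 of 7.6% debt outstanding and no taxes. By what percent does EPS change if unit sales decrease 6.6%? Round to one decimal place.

-21.0%

Contribution at this volume is 231,740 × R$170.51 = R$39,513,987.40.
Subtracting fixed costs: EBIT = R$39,513,987.40 − R$13,267,900 = R$26,246,087.40.
Interest = R$13,810,720.00, so EBIT − I = R$12,435,367.40.
Degree of combined leverage = contribution ÷ (EBIT − I) = R$39,513,987.40 ÷ R$12,435,367.40 = 3.1775.
%ΔEPS = DCL × %ΔSales = 3.1775 × -6.6% = -21.0%.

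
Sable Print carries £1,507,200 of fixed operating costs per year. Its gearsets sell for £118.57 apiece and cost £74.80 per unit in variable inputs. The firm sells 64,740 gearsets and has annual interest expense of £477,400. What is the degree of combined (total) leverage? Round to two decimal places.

3.34

Total contribution margin = 64,740 × £43.77 = £2,833,669.80.
Operating income = contribution − fixed costs = £2,833,669.80 − £1,507,200 = £1,326,469.80. Interest = £477,400.00.
DOL = £2,833,669.80 ÷ £1,326,469.80 = 2.1362; DFL = £1,326,469.80 ÷ £849,069.80 = 1.5623.
Combined leverage = 2.1362 × 1.5623 = 3.3374.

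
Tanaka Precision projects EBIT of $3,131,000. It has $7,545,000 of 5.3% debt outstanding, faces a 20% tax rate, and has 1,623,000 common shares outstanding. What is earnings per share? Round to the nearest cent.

Pre-tax income = $3,131,000 − $399,885.00 = $2,731,115.00.
After tax at 20%: net income = $2,731,115.00 × 0.80 = $2,184,892.00.
Per share: $2,184,892.00 / 1,623,000 shares = $1.35.

$1.35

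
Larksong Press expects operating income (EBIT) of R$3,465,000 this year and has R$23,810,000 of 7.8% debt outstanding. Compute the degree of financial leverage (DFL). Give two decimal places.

Interest = R$1,857,180.00.
Degree of financial leverage = EBIT / (EBIT − interest) = R$3,465,000 / R$1,607,820.00 = 2.1551.

2.16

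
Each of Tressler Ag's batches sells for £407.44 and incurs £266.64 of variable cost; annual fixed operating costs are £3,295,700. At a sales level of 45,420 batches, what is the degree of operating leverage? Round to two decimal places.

Contribution at this volume is 45,420 × £140.80 = £6,395,136.00.
EBIT = £6,395,136.00 − £3,295,700 = £3,099,436.00.
DOL = contribution ÷ EBIT = £6,395,136.00 ÷ £3,099,436.00 = 2.0633.

2.06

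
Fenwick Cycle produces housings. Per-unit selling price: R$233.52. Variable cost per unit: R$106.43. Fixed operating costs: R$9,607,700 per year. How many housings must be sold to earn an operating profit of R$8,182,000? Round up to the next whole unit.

Unit CM = price − variable cost = R$233.52 − R$106.43 = R$127.09.
Required volume = (fixed costs + target profit) ÷ CM = (R$9,607,700 + R$8,182,000) ÷ R$127.09 = 139,977.18, so 139,978 housings.

139,978 housings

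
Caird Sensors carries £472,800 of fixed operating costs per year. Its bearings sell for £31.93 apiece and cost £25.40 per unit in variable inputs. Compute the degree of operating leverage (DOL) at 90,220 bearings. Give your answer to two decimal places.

Total contribution margin = 90,220 × £6.53 = £589,136.60.
Operating income = contribution − fixed costs = £589,136.60 − £472,800 = £116,336.60.
DOL = contribution ÷ EBIT = £589,136.60 ÷ £116,336.60 = 5.0641.

5.06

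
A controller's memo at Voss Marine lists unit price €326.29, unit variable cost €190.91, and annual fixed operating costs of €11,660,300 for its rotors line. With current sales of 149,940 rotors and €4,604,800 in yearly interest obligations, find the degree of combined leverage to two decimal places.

5.03

At 149,940 units, contribution = 149,940 × €135.38 = €20,298,877.20.
Operating income = contribution − fixed costs = €20,298,877.20 − €11,660,300 = €8,638,577.20. Interest = €4,604,800.00.
DOL = €20,298,877.20 ÷ €8,638,577.20 = 2.3498; DFL = €8,638,577.20 ÷ €4,033,777.20 = 2.1416.
DCL = DOL × DFL = 2.3498 × 2.1416 = 5.0323.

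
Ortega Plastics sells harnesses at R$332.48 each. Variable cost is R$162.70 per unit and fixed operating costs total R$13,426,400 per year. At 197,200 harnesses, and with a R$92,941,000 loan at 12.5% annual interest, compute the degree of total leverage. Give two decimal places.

Contribution at this volume is 197,200 × R$169.78 = R$33,480,616.00.
Operating income = contribution − fixed costs = R$33,480,616.00 − R$13,426,400 = R$20,054,216.00. Interest = R$11,617,625.00, so EBIT − I = R$8,436,591.00.
DCL = contribution ÷ (EBIT − I) = R$33,480,616.00 ÷ R$8,436,591.00 = 3.9685.

3.97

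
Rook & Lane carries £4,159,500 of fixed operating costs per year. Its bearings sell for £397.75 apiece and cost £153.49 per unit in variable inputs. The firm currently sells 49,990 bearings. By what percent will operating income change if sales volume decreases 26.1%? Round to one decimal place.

Total contribution margin = 49,990 × £244.26 = £12,210,557.40.
Subtracting fixed costs: EBIT = £12,210,557.40 − £4,159,500 = £8,051,057.40.
DOL = contribution ÷ EBIT = £12,210,557.40 ÷ £8,051,057.40 = 1.5166.
%ΔEBIT = DOL × %ΔSales = 1.5166 × -26.1% = -39.6%.

-39.6%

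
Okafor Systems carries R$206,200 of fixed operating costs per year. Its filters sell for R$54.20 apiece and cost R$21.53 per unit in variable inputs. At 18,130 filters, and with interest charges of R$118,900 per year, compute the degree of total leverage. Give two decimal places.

2.22

Total contribution margin = 18,130 × R$32.67 = R$592,307.10.
Operating income = contribution − fixed costs = R$592,307.10 − R$206,200 = R$386,107.10. Interest = R$118,900.00.
DOL = R$592,307.10 ÷ R$386,107.10 = 1.5340; DFL = R$386,107.10 ÷ R$267,207.10 = 1.4450.
DCL = DOL × DFL = 1.5340 × 1.4450 = 2.2166.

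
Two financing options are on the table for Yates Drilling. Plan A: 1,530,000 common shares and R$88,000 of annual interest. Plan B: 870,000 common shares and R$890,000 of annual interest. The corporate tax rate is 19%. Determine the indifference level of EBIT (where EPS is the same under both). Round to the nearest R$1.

At indifference, (EBIT − 88,000)(1 − t)/1,530,000 = (EBIT − 890,000)(1 − t)/870,000.
Cancelling (1 − t) and cross-multiplying: 870,000·(EBIT − 88,000) = 1,530,000·(EBIT − 890,000).
EBIT × (1,530,000 − 870,000) = 890,000 × 1,530,000 − 88,000 × 870,000 = 1,285,140,000,000, so EBIT = 1,285,140,000,000 ÷ 660,000 = 1,947,181.82.

R$1,947,182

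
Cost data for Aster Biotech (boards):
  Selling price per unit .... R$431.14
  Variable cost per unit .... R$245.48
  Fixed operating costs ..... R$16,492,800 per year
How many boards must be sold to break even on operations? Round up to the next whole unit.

Contribution margin per unit = R$431.14 − R$245.48 = R$185.66.
Units to break even: R$16,492,800 ÷ R$185.66 = 88,833.35, rounded up to 88,834.

88,834 boards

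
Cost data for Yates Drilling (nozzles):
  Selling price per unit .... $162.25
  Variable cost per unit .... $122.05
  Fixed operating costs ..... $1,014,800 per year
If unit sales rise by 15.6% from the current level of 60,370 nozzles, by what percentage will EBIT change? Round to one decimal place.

Total contribution margin = 60,370 × $40.20 = $2,426,874.00.
Subtracting fixed costs: EBIT = $2,426,874.00 − $1,014,800 = $1,412,074.00.
DOL = contribution ÷ EBIT = $2,426,874.00 ÷ $1,412,074.00 = 1.7187.
So EBIT moves 1.7187 × (+15.6%) = +26.8%.

+26.8%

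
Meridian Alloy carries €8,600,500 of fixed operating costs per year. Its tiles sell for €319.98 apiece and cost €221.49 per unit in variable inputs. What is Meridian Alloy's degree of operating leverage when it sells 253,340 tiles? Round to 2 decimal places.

Contribution at this volume is 253,340 × €98.49 = €24,951,456.60.
EBIT = €24,951,456.60 − €8,600,500 = €16,350,956.60.
DOL = contribution ÷ EBIT = €24,951,456.60 ÷ €16,350,956.60 = 1.5260.

1.53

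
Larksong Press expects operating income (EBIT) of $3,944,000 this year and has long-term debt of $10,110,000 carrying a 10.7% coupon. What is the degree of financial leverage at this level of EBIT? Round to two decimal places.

1.38

Annual interest charges come to $1,081,770.00.
Degree of financial leverage = EBIT / (EBIT − interest) = $3,944,000 / $2,862,230.00 = 1.3779.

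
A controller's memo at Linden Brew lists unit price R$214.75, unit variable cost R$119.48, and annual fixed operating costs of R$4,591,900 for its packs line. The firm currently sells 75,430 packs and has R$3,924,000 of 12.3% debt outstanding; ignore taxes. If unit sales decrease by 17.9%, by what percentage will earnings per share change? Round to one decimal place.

At 75,430 units, contribution = 75,430 × R$95.27 = R$7,186,216.10.
EBIT = R$7,186,216.10 − R$4,591,900 = R$2,594,316.10.
Interest = R$482,652.00, so EBIT − I = R$2,111,664.10.
DCL = total CM / (EBIT − I) = R$7,186,216.10 / R$2,111,664.10 = 3.4031.
EPS therefore changes by 3.4031 × (-17.9%) = -60.9%.

-60.9%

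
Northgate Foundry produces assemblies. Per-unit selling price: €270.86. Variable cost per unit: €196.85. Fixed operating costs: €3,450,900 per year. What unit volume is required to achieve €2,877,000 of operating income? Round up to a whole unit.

Unit CM = price − variable cost = €270.86 − €196.85 = €74.01.
Need Q such that Q × €74.01 − €3,450,900 = €2,877,000, i.e. Q = €6,327,900 / €74.01 = 85,500.61 → 85,501.

85,501 assemblies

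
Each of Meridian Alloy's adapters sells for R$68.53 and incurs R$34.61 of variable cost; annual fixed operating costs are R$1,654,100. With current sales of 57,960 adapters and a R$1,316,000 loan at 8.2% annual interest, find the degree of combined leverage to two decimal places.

At 57,960 units, contribution = 57,960 × R$33.92 = R$1,966,003.20.
Operating income = contribution − fixed costs = R$1,966,003.20 − R$1,654,100 = R$311,903.20. Interest = R$107,912.00, so EBIT − I = R$203,991.20.
DCL = contribution ÷ (EBIT − I) = R$1,966,003.20 ÷ R$203,991.20 = 9.6377.

9.64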